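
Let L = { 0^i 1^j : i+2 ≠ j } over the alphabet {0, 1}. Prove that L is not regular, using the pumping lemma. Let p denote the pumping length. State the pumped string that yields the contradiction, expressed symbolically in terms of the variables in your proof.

0^{p+p!} 1^{p+p!+2}

Assume L is regular. Let p be the pumping length given by the pumping lemma.
Choose w = 0^p 1^{p+p!+2}. Since p ≠ (p+p!+2)-2 = p+p!, w ∈ L; and |w| ≥ p.
By the pumping lemma, w = xyz with |xy| ≤ p and |y| > 0.
Since the first p symbols of w are all 0's and |xy| ≤ p, y lies entirely in the leading 0-block: y = 0^k for some k with 1 ≤ k ≤ p.
Since 1 ≤ k ≤ p, k divides p!; set t = 1 + p!/k. Then xy^t z has p + (p!/k)·k = p + p! copies of 0. Now the 0-count is p+p! and (1-count)-2 = (p+p!+2)-2 = p+p!, so i+2 ≠ j fails. So xy^t z = 0^{p+p!} 1^{p+p!+2} ∉ L.
Contradiction. Therefore L is not regular.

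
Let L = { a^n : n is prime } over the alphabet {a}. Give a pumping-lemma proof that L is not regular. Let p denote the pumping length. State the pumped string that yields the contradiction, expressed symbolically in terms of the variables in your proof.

Assume L is regular. Let p be the pumping length given by the pumping lemma.
Let q be a prime with q ≥ p+2 (infinitely many primes exist), and take w = a^q ∈ L with |w| = q ≥ p.
The pumping lemma gives a decomposition w = xyz where |xy| ≤ p and |y| ≥ 1.
Then y = a^k for some k with 1 ≤ k ≤ p.
Since 1 ≤ k ≤ p, |xz| = q-k. Pump with i = q+1: |xy^{q+1}z| = (q-k)+(q+1)k = q+qk = q(1+k), which is composite (both factors ≥ 2). So xy^{q+1}z = a^{q(1+k)} ∉ L.
This contradicts the pumping lemma, so L is not regular.

a^{q(1+k)}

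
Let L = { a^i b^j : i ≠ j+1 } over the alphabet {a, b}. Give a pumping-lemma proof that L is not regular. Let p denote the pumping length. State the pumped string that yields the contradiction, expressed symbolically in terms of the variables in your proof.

a^{p+p!} b^{p+p!-1}

Assume L is regular; let p be its pumping constant.
Choose w = a^p b^{p+p!-1}. Since p ≠ (p+p!-1)+1 = p+p!, w ∈ L; and |w| ≥ p.
By the pumping lemma, w = xyz with |xy| ≤ p and y is nonempty.
The first p characters of w are a's, so xy (and hence y) consists only of a's. Write y = a^k, 1 ≤ k ≤ p.
Since 1 ≤ k ≤ p, k divides p!; set t = 1 + p!/k. Then xy^t z has p + (p!/k)·k = p + p! copies of a. Now the a-count is p+p! and (b-count)+1 = (p+p!-1)+1 = p+p!, so i ≠ j+1 fails. So xy^t z = a^{p+p!} b^{p+p!-1} ∉ L.
Contradiction. Therefore L is not regular.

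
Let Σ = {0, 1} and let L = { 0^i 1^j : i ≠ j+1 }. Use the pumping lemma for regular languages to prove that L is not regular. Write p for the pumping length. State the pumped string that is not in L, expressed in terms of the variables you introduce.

Assume L is regular; let p be its pumping constant.
Choose w = 0^p 1^{p+p!-1}. Since p ≠ (p+p!-1)+1 = p+p!, w ∈ L; and |w| ≥ p.
The pumping lemma gives a decomposition w = xyz where |xy| ≤ p and |y| ≥ 1.
Because |xy| ≤ p and w begins with p copies of 0, we have y = 0^k with 1 ≤ k ≤ p.
Since 1 ≤ k ≤ p, k divides p!; set t = 1 + p!/k. Then xy^t z has p + (p!/k)·k = p + p! copies of 0. Now the 0-count is p+p! and (1-count)+1 = (p+p!-1)+1 = p+p!, so i ≠ j+1 fails. So xy^t z = 0^{p+p!} 1^{p+p!-1} ∉ L.
Contradiction. Therefore L is not regular.

0^{p+p!} 1^{p+p!-1}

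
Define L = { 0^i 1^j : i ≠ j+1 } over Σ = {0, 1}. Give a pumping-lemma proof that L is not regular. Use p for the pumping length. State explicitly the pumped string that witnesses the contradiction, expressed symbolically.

0^{p+p!} 1^{p+p!-1}

Assume L is regular; let p be its pumping constant.
Choose w = 0^p 1^{p+p!-1}. Since p ≠ (p+p!-1)+1 = p+p!, w ∈ L; and |w| ≥ p.
Write w = xyz as guaranteed by the lemma, with |xy| ≤ p and y is nonempty.
Since the first p symbols of w are all 0's and |xy| ≤ p, y lies entirely in the leading 0-block: y = 0^k for some k with 1 ≤ k ≤ p.
Since 1 ≤ k ≤ p, k divides p!; set t = 1 + p!/k. Then xy^t z has p + (p!/k)·k = p + p! copies of 0. Now the 0-count is p+p! and (1-count)+1 = (p+p!-1)+1 = p+p!, so i ≠ j+1 fails. So xy^t z = 0^{p+p!} 1^{p+p!-1} ∉ L.
This contradicts the pumping lemma, so L is not regular.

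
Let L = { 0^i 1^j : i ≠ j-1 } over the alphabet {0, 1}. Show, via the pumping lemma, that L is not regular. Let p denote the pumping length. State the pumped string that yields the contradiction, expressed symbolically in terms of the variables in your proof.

0^{p+p!} 1^{p+p!+1}

Assume L is regular. Let p be the pumping length given by the pumping lemma.
Choose w = 0^p 1^{p+p!+1}. Since p ≠ (p+p!+1)-1 = p+p!, w ∈ L; and |w| ≥ p.
By the pumping lemma, w = xyz with |xy| ≤ p and y is nonempty.
Since the first p symbols of w are all 0's and |xy| ≤ p, y lies entirely in the leading 0-block: y = 0^k for some k with 1 ≤ k ≤ p.
Since 1 ≤ k ≤ p, k divides p!; set t = 1 + p!/k. Then xy^t z has p + (p!/k)·k = p + p! copies of 0. Now the 0-count is p+p! and (1-count)-1 = (p+p!+1)-1 = p+p!, so i ≠ j-1 fails. So xy^t z = 0^{p+p!} 1^{p+p!+1} ∉ L.
This contradicts the pumping lemma, so L is not regular.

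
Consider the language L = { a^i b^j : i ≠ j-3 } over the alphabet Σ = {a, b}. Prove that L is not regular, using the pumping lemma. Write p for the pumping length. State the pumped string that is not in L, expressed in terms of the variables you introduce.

Toward a contradiction, assume L is regular with pumping length p.
Choose w = a^p b^{p+p!+3}. Since p ≠ (p+p!+3)-3 = p+p!, w ∈ L; and |w| ≥ p.
The pumping lemma gives a decomposition w = xyz where |xy| ≤ p and y is nonempty.
The first p characters of w are a's, so xy (and hence y) consists only of a's. Write y = a^k, 1 ≤ k ≤ p.
Since 1 ≤ k ≤ p, k divides p!; set t = 1 + p!/k. Then xy^t z has p + (p!/k)·k = p + p! copies of a. Now the a-count is p+p! and (b-count)-3 = (p+p!+3)-3 = p+p!, so i ≠ j-3 fails. So xy^t z = a^{p+p!} b^{p+p!+3} ∉ L.
This contradicts the pumping lemma, so L is not regular.

a^{p+p!} b^{p+p!+3}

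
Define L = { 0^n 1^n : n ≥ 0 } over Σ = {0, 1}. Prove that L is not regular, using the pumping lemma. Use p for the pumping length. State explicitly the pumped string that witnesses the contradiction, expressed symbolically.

Assume L is regular; let p be its pumping constant.
Let w = 0^p 1^p ∈ L; note |w| = 2p ≥ p.
By the pumping lemma, w = xyz with |xy| ≤ p and |y| ≥ 1.
The first p characters of w are 0's, so xy (and hence y) consists only of 0's. Write y = 0^k, 1 ≤ k ≤ p.
Pump with i = 2: xy^2z = 0^{p+k} 1^p. For this to lie in L we would need p = p+k, which forces k = 0. But k ≥ 1, so xy^2z ∉ L.
Contradiction. Therefore L is not regular.

0^{p+k} 1^p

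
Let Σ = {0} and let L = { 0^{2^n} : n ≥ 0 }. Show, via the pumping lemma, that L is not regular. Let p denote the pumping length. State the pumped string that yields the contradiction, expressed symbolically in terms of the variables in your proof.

Suppose for contradiction that L is regular, and let p be the pumping length.
Take w = 0^{2^p} ∈ L with |w| = 2^p ≥ p.
The pumping lemma gives a decomposition w = xyz where |xy| ≤ p and |y| ≥ 1.
Then y = 0^k for some k with 1 ≤ k ≤ p.
Pump with i = 2: xy^2z = 0^{2^p+k}. Since 1 ≤ k ≤ p < 2^p, we have 2^p < 2^p+k < 2^{p+1}, so 2^p+k is not a power of 2. So xy^2z ∉ L.
This contradicts the pumping lemma, so L is not regular.

0^{2^p+k}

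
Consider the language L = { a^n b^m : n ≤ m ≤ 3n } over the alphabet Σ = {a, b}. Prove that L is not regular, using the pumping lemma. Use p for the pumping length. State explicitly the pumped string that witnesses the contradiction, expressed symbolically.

Suppose for contradiction that L is regular, and let p be the pumping length.
Take w = a^p b^p ∈ L (since p ≤ p ≤ 3p), with |w| = 2p ≥ p.
By the pumping lemma, w = xyz with |xy| ≤ p and |y| > 0.
The first p characters of w are a's, so xy (and hence y) consists only of a's. Write y = a^k, 1 ≤ k ≤ p.
Pump with i = 2: xy^2z = a^{p+k} b^p. Now n = p+k > p = m, so the condition n ≤ m fails. Thus xy^2z ∉ L.
Contradiction. Therefore L is not regular.

a^{p+k} b^p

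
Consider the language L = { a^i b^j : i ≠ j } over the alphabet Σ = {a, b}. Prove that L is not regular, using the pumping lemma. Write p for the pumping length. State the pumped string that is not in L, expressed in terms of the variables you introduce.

a^{p+p!} b^{p+p!}

Assume L is regular. Let p be the pumping length given by the pumping lemma.
Choose w = a^p b^{p+p!}. Since p ≠ p+p!, w ∈ L; and |w| ≥ p.
The pumping lemma gives a decomposition w = xyz where |xy| ≤ p and |y| > 0.
Because |xy| ≤ p and w begins with p copies of a, we have y = a^k with 1 ≤ k ≤ p.
Since 1 ≤ k ≤ p, k divides p!; set t = 1 + p!/k. Then xy^t z has p + (p!/k)·k = p + p! copies of a. Now the a-count equals the b-count, so i ≠ j fails. So xy^t z = a^{p+p!} b^{p+p!} ∉ L.
Contradiction. Therefore L is not regular.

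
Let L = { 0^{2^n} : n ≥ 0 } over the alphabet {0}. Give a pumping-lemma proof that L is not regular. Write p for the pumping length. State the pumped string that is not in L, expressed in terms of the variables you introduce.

0^{2^p+k}

Suppose for contradiction that L is regular, and let p be the pumping length.
Take w = 0^{2^p} ∈ L with |w| = 2^p ≥ p.
The pumping lemma gives a decomposition w = xyz where |xy| ≤ p and |y| > 0.
Then y = 0^k for some k with 1 ≤ k ≤ p.
Pump with i = 2: xy^2z = 0^{2^p+k}. Since 1 ≤ k ≤ p < 2^p, we have 2^p < 2^p+k < 2^{p+1}, so 2^p+k is not a power of 2. So xy^2z ∉ L.
Contradiction. Therefore L is not regular.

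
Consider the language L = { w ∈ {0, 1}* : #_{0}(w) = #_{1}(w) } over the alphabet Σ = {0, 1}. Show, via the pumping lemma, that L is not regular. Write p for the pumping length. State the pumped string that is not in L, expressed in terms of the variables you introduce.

0^{p+k} 1^p

Toward a contradiction, assume L is regular with pumping length p.
Choose w = 0^p 1^p ∈ L with |w| = 2p ≥ p.
The pumping lemma gives a decomposition w = xyz where |xy| ≤ p and |y| ≥ 1.
Since the first p symbols of w are all 0's and |xy| ≤ p, y lies entirely in the leading 0-block: y = 0^k for some k with 1 ≤ k ≤ p.
Pump with i = 2: xy^2z = 0^{p+k} 1^p has p+k occurrences of 0 but only p of 1. Since k ≥ 1 the counts differ, so xy^2z ∉ L.
This contradicts the pumping lemma, so L is not regular.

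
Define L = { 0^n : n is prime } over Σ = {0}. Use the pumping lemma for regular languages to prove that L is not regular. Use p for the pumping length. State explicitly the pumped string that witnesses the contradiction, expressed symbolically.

Suppose for contradiction that L is regular, and let p be the pumping length.
Let q be a prime with q ≥ p+2 (infinitely many primes exist), and take w = 0^q ∈ L with |w| = q ≥ p.
By the pumping lemma, w = xyz with |xy| ≤ p and |y| > 0.
Then y = 0^k for some k with 1 ≤ k ≤ p.
Since 1 ≤ k ≤ p, |xz| = q-k. Pump with i = q+1: |xy^{q+1}z| = (q-k)+(q+1)k = q+qk = q(1+k), which is composite (both factors ≥ 2). So xy^{q+1}z = 0^{q(1+k)} ∉ L.
This contradicts the pumping lemma, so L is not regular.

0^{q(1+k)}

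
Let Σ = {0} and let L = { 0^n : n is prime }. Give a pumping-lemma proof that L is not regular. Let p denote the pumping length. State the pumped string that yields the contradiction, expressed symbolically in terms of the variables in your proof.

0^{q(1+k)}

Suppose for contradiction that L is regular, and let p be the pumping length.
Let q be a prime with q ≥ p+2 (infinitely many primes exist), and take w = 0^q ∈ L with |w| = q ≥ p.
By the pumping lemma, w = xyz with |xy| ≤ p and |y| > 0.
Then y = 0^k for some k with 1 ≤ k ≤ p.
Since 1 ≤ k ≤ p, |xz| = q-k. Pump with i = q+1: |xy^{q+1}z| = (q-k)+(q+1)k = q+qk = q(1+k), which is composite (both factors ≥ 2). So xy^{q+1}z = 0^{q(1+k)} ∉ L.
Contradiction. Therefore L is not regular.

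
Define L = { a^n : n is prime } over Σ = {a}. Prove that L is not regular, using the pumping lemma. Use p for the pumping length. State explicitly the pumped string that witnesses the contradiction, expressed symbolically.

Toward a contradiction, assume L is regular with pumping length p.
Let q be a prime with q ≥ p+2 (infinitely many primes exist), and take w = a^q ∈ L with |w| = q ≥ p.
Write w = xyz as guaranteed by the lemma, with |xy| ≤ p and y is nonempty.
Then y = a^k for some k with 1 ≤ k ≤ p.
Since 1 ≤ k ≤ p, |xz| = q-k. Pump with i = q+1: |xy^{q+1}z| = (q-k)+(q+1)k = q+qk = q(1+k), which is composite (both factors ≥ 2). So xy^{q+1}z = a^{q(1+k)} ∉ L.
This contradicts the pumping lemma, so L is not regular.

a^{q(1+k)}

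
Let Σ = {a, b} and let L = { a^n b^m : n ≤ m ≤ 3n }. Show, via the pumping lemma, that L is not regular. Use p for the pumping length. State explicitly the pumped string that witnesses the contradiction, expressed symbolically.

Toward a contradiction, assume L is regular with pumping length p.
Take w = a^p b^p ∈ L (since p ≤ p ≤ 3p), with |w| = 2p ≥ p.
The pumping lemma gives a decomposition w = xyz where |xy| ≤ p and |y| > 0.
Since the first p symbols of w are all a's and |xy| ≤ p, y lies entirely in the leading a-block: y = a^k for some k with 1 ≤ k ≤ p.
Pump with i = 2: xy^2z = a^{p+k} b^p. Now n = p+k > p = m, so the condition n ≤ m fails. Thus xy^2z ∉ L.
Contradiction. Therefore L is not regular.

a^{p+k} b^p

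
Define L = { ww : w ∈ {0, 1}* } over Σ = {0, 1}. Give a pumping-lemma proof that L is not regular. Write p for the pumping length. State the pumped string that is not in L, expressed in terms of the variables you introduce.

0^{p+k} 1^p 0^p 1^p

Toward a contradiction, assume L is regular with pumping length p.
Take w = 0^p 1^p 0^p 1^p = uu where u = 0^p1^p; then w ∈ L and |w| = 4p ≥ p.
Write w = xyz as guaranteed by the lemma, with |xy| ≤ p and |y| ≥ 1.
The first p characters of w are 0's, so xy (and hence y) consists only of 0's. Write y = 0^k, 1 ≤ k ≤ p.
Pump with i = 2: xy^2z = 0^{p+k} 1^p 0^p 1^p, of length 4p+k. Suppose this equals vv. The string starts with 0 and ends with 1, so v does too; thus the boundary between the two copies of v is a 1→0 transition. There is exactly one such transition, at position 2p+k, so |v| = 2p+k and |vv| = 4p+2k ≠ 4p+k since k ≥ 1. So xy^2z ∉ L.
This is a contradiction; hence L is not regular.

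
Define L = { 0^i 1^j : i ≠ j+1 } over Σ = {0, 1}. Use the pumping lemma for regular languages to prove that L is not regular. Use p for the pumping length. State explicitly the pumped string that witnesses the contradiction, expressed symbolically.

0^{p+p!} 1^{p+p!-1}

Assume L is regular; let p be its pumping constant.
Choose w = 0^p 1^{p+p!-1}. Since p ≠ (p+p!-1)+1 = p+p!, w ∈ L; and |w| ≥ p.
The pumping lemma gives a decomposition w = xyz where |xy| ≤ p and |y| > 0.
Because |xy| ≤ p and w begins with p copies of 0, we have y = 0^k with 1 ≤ k ≤ p.
Since 1 ≤ k ≤ p, k divides p!; set t = 1 + p!/k. Then xy^t z has p + (p!/k)·k = p + p! copies of 0. Now the 0-count is p+p! and (1-count)+1 = (p+p!-1)+1 = p+p!, so i ≠ j+1 fails. So xy^t z = 0^{p+p!} 1^{p+p!-1} ∉ L.
Contradiction. Therefore L is not regular.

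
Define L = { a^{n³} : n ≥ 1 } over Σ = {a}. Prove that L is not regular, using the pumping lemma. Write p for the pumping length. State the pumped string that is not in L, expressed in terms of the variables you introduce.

a^{p³+k}

Assume L is regular; let p be its pumping constant.
Take w = a^{p³} ∈ L with |w| = p³ ≥ p.
Write w = xyz as guaranteed by the lemma, with |xy| ≤ p and y is nonempty.
Then y = a^k for some k with 1 ≤ k ≤ p.
Pump with i = 2: xy^2z = a^{p³+k}. Since 1 ≤ k ≤ p, p³ < p³+k ≤ p³+p < p³+3p²+3p+1 = (p+1)³, so p³+k is not a perfect cube. So xy^2z ∉ L.
This is a contradiction; hence L is not regular.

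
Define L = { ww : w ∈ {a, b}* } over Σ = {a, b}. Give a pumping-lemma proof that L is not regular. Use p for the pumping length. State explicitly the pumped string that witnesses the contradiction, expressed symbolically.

a^{p+k} b^p a^p b^p

Suppose for contradiction that L is regular, and let p be the pumping length.
Take w = a^p b^p a^p b^p = uu where u = a^pb^p; then w ∈ L and |w| = 4p ≥ p.
By the pumping lemma, w = xyz with |xy| ≤ p and y is nonempty.
Because |xy| ≤ p and w begins with p copies of a, we have y = a^k with 1 ≤ k ≤ p.
Pump with i = 2: xy^2z = a^{p+k} b^p a^p b^p, of length 4p+k. Suppose this equals vv. The string starts with a and ends with b, so v does too; thus the boundary between the two copies of v is a b→a transition. There is exactly one such transition, at position 2p+k, so |v| = 2p+k and |vv| = 4p+2k ≠ 4p+k since k ≥ 1. So xy^2z ∉ L.
This contradicts the pumping lemma, so L is not regular.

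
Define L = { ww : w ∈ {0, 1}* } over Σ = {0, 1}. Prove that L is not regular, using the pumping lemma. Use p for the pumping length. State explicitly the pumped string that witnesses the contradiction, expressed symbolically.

0^{p+k} 1^p 0^p 1^p

Assume L is regular; let p be its pumping constant.
Take w = 0^p 1^p 0^p 1^p = uu where u = 0^p1^p; then w ∈ L and |w| = 4p ≥ p.
The pumping lemma gives a decomposition w = xyz where |xy| ≤ p and |y| ≥ 1.
Since the first p symbols of w are all 0's and |xy| ≤ p, y lies entirely in the leading 0-block: y = 0^k for some k with 1 ≤ k ≤ p.
Pump with i = 2: xy^2z = 0^{p+k} 1^p 0^p 1^p, of length 4p+k. Suppose this equals vv. The string starts with 0 and ends with 1, so v does too; thus the boundary between the two copies of v is a 1→0 transition. There is exactly one such transition, at position 2p+k, so |v| = 2p+k and |vv| = 4p+2k ≠ 4p+k since k ≥ 1. So xy^2z ∉ L.
This is a contradiction; hence L is not regular.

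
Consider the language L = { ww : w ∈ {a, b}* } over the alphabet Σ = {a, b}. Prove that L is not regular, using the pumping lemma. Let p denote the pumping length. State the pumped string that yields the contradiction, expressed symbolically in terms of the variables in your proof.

Assume L is regular. Let p be the pumping length given by the pumping lemma.
Take w = a^p b^p a^p b^p = uu where u = a^pb^p; then w ∈ L and |w| = 4p ≥ p.
By the pumping lemma, w = xyz with |xy| ≤ p and |y| > 0.
The first p characters of w are a's, so xy (and hence y) consists only of a's. Write y = a^k, 1 ≤ k ≤ p.
Pump with i = 2: xy^2z = a^{p+k} b^p a^p b^p, of length 4p+k. Suppose this equals vv. The string starts with a and ends with b, so v does too; thus the boundary between the two copies of v is a b→a transition. There is exactly one such transition, at position 2p+k, so |v| = 2p+k and |vv| = 4p+2k ≠ 4p+k since k ≥ 1. So xy^2z ∉ L.
This contradicts the pumping lemma, so L is not regular.

a^{p+k} b^p a^p b^p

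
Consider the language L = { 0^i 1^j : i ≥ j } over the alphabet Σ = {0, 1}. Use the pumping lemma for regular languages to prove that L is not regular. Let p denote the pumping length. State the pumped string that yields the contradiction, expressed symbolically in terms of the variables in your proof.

0^{p-k} 1^p

Toward a contradiction, assume L is regular with pumping length p.
Choose w = 0^p 1^p ∈ L, with |w| = 2p ≥ p.
By the pumping lemma, w = xyz with |xy| ≤ p and y is nonempty.
Since the first p symbols of w are all 0's and |xy| ≤ p, y lies entirely in the leading 0-block: y = 0^k for some k with 1 ≤ k ≤ p.
Consider xy^0z = xz = 0^{p-k} 1^p. Since k ≥ 1, the 0-count p-k is less than p, so i ≥ j fails; thus xz ∉ L.
This contradicts the pumping lemma, so L is not regular.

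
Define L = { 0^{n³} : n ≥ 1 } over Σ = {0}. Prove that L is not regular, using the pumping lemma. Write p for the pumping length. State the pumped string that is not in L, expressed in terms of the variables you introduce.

Toward a contradiction, assume L is regular with pumping length p.
Take w = 0^{p³} ∈ L with |w| = p³ ≥ p.
The pumping lemma gives a decomposition w = xyz where |xy| ≤ p and |y| > 0.
Then y = 0^k for some k with 1 ≤ k ≤ p.
Pump with i = 2: xy^2z = 0^{p³+k}. Since 1 ≤ k ≤ p, p³ < p³+k ≤ p³+p < p³+3p²+3p+1 = (p+1)³, so p³+k is not a perfect cube. So xy^2z ∉ L.
This contradicts the pumping lemma, so L is not regular.

0^{p³+k}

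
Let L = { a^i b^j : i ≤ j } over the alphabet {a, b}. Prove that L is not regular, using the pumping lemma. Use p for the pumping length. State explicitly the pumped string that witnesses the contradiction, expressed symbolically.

Toward a contradiction, assume L is regular with pumping length p.
Choose w = a^p b^p ∈ L, with |w| = 2p ≥ p.
The pumping lemma gives a decomposition w = xyz where |xy| ≤ p and |y| ≥ 1.
The first p characters of w are a's, so xy (and hence y) consists only of a's. Write y = a^k, 1 ≤ k ≤ p.
Consider xy^2z = a^{p+k} b^p. Since k ≥ 1, the a-count p+k exceeds the b-count p, so i ≤ j fails; thus xy^2z ∉ L.
Contradiction. Therefore L is not regular.

a^{p+k} b^p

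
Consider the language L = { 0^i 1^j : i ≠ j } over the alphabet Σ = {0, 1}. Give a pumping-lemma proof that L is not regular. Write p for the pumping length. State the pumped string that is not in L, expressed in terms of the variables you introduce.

Suppose for contradiction that L is regular, and let p be the pumping length.
Choose w = 0^p 1^{p+p!}. Since p ≠ p+p!, w ∈ L; and |w| ≥ p.
Write w = xyz as guaranteed by the lemma, with |xy| ≤ p and y is nonempty.
The first p characters of w are 0's, so xy (and hence y) consists only of 0's. Write y = 0^k, 1 ≤ k ≤ p.
Since 1 ≤ k ≤ p, k divides p!; set t = 1 + p!/k. Then xy^t z has p + (p!/k)·k = p + p! copies of 0. Now the 0-count equals the 1-count, so i ≠ j fails. So xy^t z = 0^{p+p!} 1^{p+p!} ∉ L.
Contradiction. Therefore L is not regular.

0^{p+p!} 1^{p+p!}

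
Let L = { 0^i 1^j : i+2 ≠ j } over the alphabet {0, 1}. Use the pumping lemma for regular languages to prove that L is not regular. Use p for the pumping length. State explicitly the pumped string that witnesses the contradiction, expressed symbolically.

Suppose for contradiction that L is regular, and let p be the pumping length.
Choose w = 0^p 1^{p+p!+2}. Since p ≠ (p+p!+2)-2 = p+p!, w ∈ L; and |w| ≥ p.
By the pumping lemma, w = xyz with |xy| ≤ p and |y| ≥ 1.
The first p characters of w are 0's, so xy (and hence y) consists only of 0's. Write y = 0^k, 1 ≤ k ≤ p.
Since 1 ≤ k ≤ p, k divides p!; set t = 1 + p!/k. Then xy^t z has p + (p!/k)·k = p + p! copies of 0. Now the 0-count is p+p! and (1-count)-2 = (p+p!+2)-2 = p+p!, so i+2 ≠ j fails. So xy^t z = 0^{p+p!} 1^{p+p!+2} ∉ L.
This is a contradiction; hence L is not regular.

0^{p+p!} 1^{p+p!+2}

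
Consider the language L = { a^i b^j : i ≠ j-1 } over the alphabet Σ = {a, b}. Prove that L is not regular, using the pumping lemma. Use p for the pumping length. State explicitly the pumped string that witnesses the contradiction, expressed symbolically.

a^{p+p!} b^{p+p!+1}

Assume L is regular. Let p be the pumping length given by the pumping lemma.
Choose w = a^p b^{p+p!+1}. Since p ≠ (p+p!+1)-1 = p+p!, w ∈ L; and |w| ≥ p.
Write w = xyz as guaranteed by the lemma, with |xy| ≤ p and |y| ≥ 1.
The first p characters of w are a's, so xy (and hence y) consists only of a's. Write y = a^k, 1 ≤ k ≤ p.
Since 1 ≤ k ≤ p, k divides p!; set t = 1 + p!/k. Then xy^t z has p + (p!/k)·k = p + p! copies of a. Now the a-count is p+p! and (b-count)-1 = (p+p!+1)-1 = p+p!, so i ≠ j-1 fails. So xy^t z = a^{p+p!} b^{p+p!+1} ∉ L.
This contradicts the pumping lemma, so L is not regular.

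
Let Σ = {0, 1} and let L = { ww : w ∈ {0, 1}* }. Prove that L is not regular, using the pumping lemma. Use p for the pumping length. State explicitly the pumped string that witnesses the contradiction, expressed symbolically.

0^{p+k} 1^p 0^p 1^p

Assume L is regular. Let p be the pumping length given by the pumping lemma.
Take w = 0^p 1^p 0^p 1^p = uu where u = 0^p1^p; then w ∈ L and |w| = 4p ≥ p.
The pumping lemma gives a decomposition w = xyz where |xy| ≤ p and y is nonempty.
The first p characters of w are 0's, so xy (and hence y) consists only of 0's. Write y = 0^k, 1 ≤ k ≤ p.
Pump with i = 2: xy^2z = 0^{p+k} 1^p 0^p 1^p, of length 4p+k. Suppose this equals vv. The string starts with 0 and ends with 1, so v does too; thus the boundary between the two copies of v is a 1→0 transition. There is exactly one such transition, at position 2p+k, so |v| = 2p+k and |vv| = 4p+2k ≠ 4p+k since k ≥ 1. So xy^2z ∉ L.
This is a contradiction; hence L is not regular.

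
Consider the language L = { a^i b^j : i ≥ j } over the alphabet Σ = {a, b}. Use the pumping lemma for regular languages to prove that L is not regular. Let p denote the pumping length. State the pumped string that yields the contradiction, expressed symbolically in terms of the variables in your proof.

Assume L is regular. Let p be the pumping length given by the pumping lemma.
Choose w = a^p b^p ∈ L, with |w| = 2p ≥ p.
Write w = xyz as guaranteed by the lemma, with |xy| ≤ p and |y| ≥ 1.
The first p characters of w are a's, so xy (and hence y) consists only of a's. Write y = a^k, 1 ≤ k ≤ p.
Consider xy^0z = xz = a^{p-k} b^p. Since k ≥ 1, the a-count p-k is less than p, so i ≥ j fails; thus xz ∉ L.
Contradiction. Therefore L is not regular.

a^{p-k} b^p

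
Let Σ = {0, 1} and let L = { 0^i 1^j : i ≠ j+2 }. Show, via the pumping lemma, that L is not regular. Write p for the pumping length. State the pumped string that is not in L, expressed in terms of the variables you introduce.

0^{p+p!} 1^{p+p!-2}

Toward a contradiction, assume L is regular with pumping length p.
Choose w = 0^p 1^{p+p!-2}. Since p ≠ (p+p!-2)+2 = p+p!, w ∈ L; and |w| ≥ p.
By the pumping lemma, w = xyz with |xy| ≤ p and y is nonempty.
The first p characters of w are 0's, so xy (and hence y) consists only of 0's. Write y = 0^k, 1 ≤ k ≤ p.
Since 1 ≤ k ≤ p, k divides p!; set t = 1 + p!/k. Then xy^t z has p + (p!/k)·k = p + p! copies of 0. Now the 0-count is p+p! and (1-count)+2 = (p+p!-2)+2 = p+p!, so i ≠ j+2 fails. So xy^t z = 0^{p+p!} 1^{p+p!-2} ∉ L.
This is a contradiction; hence L is not regular.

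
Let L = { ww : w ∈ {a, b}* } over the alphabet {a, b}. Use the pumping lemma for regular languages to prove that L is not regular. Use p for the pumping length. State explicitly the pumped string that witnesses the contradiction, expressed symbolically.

a^{p+k} b^p a^p b^p

Assume L is regular. Let p be the pumping length given by the pumping lemma.
Take w = a^p b^p a^p b^p = uu where u = a^pb^p; then w ∈ L and |w| = 4p ≥ p.
Write w = xyz as guaranteed by the lemma, with |xy| ≤ p and |y| > 0.
The first p characters of w are a's, so xy (and hence y) consists only of a's. Write y = a^k, 1 ≤ k ≤ p.
Pump with i = 2: xy^2z = a^{p+k} b^p a^p b^p, of length 4p+k. Suppose this equals vv. The string starts with a and ends with b, so v does too; thus the boundary between the two copies of v is a b→a transition. There is exactly one such transition, at position 2p+k, so |v| = 2p+k and |vv| = 4p+2k ≠ 4p+k since k ≥ 1. So xy^2z ∉ L.
This contradicts the pumping lemma, so L is not regular.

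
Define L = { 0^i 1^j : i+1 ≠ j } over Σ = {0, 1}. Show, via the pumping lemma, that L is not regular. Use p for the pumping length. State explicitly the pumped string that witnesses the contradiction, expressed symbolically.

Toward a contradiction, assume L is regular with pumping length p.
Choose w = 0^p 1^{p+p!+1}. Since p ≠ (p+p!+1)-1 = p+p!, w ∈ L; and |w| ≥ p.
By the pumping lemma, w = xyz with |xy| ≤ p and |y| > 0.
The first p characters of w are 0's, so xy (and hence y) consists only of 0's. Write y = 0^k, 1 ≤ k ≤ p.
Since 1 ≤ k ≤ p, k divides p!; set t = 1 + p!/k. Then xy^t z has p + (p!/k)·k = p + p! copies of 0. Now the 0-count is p+p! and (1-count)-1 = (p+p!+1)-1 = p+p!, so i+1 ≠ j fails. So xy^t z = 0^{p+p!} 1^{p+p!+1} ∉ L.
This contradicts the pumping lemma, so L is not regular.

0^{p+p!} 1^{p+p!+1}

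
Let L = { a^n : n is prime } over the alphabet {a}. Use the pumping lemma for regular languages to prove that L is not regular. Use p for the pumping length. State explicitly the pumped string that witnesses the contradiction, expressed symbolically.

a^{q(1+k)}

Suppose for contradiction that L is regular, and let p be the pumping length.
Let q be a prime with q ≥ p+2 (infinitely many primes exist), and take w = a^q ∈ L with |w| = q ≥ p.
By the pumping lemma, w = xyz with |xy| ≤ p and |y| > 0.
Then y = a^k for some k with 1 ≤ k ≤ p.
Since 1 ≤ k ≤ p, |xz| = q-k. Pump with i = q+1: |xy^{q+1}z| = (q-k)+(q+1)k = q+qk = q(1+k), which is composite (both factors ≥ 2). So xy^{q+1}z = a^{q(1+k)} ∉ L.
This is a contradiction; hence L is not regular.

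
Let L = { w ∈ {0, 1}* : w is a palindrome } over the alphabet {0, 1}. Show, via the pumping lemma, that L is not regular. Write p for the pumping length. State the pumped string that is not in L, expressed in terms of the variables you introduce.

0^{p+k} 1 0^p

Assume L is regular; let p be its pumping constant.
Take w = 0^p 1 0^p, a palindrome of length 2p+1 ≥ p.
By the pumping lemma, w = xyz with |xy| ≤ p and |y| > 0.
Because |xy| ≤ p and w begins with p copies of 0, we have y = 0^k with 1 ≤ k ≤ p.
Pump with i = 2: xy^2z = 0^{p+k} 1 0^p. Its reverse is 0^p 1 0^{p+k}, which differs from xy^2z since k ≥ 1. So xy^2z is not a palindrome and xy^2z ∉ L.
This is a contradiction; hence L is not regular.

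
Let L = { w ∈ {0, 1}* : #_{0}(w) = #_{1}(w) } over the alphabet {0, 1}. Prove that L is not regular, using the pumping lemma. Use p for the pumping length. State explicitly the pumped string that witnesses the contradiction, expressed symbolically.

0^{p+k} 1^p

Assume L is regular; let p be its pumping constant.
Choose w = 0^p 1^p ∈ L with |w| = 2p ≥ p.
Write w = xyz as guaranteed by the lemma, with |xy| ≤ p and y is nonempty.
Because |xy| ≤ p and w begins with p copies of 0, we have y = 0^k with 1 ≤ k ≤ p.
Pump with i = 2: xy^2z = 0^{p+k} 1^p has p+k occurrences of 0 but only p of 1. Since k ≥ 1 the counts differ, so xy^2z ∉ L.
Contradiction. Therefore L is not regular.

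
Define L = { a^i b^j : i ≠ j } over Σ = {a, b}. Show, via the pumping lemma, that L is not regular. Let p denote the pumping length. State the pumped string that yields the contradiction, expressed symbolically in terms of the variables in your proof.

Assume L is regular. Let p be the pumping length given by the pumping lemma.
Choose w = a^p b^{p+p!}. Since p ≠ p+p!, w ∈ L; and |w| ≥ p.
Write w = xyz as guaranteed by the lemma, with |xy| ≤ p and |y| ≥ 1.
The first p characters of w are a's, so xy (and hence y) consists only of a's. Write y = a^k, 1 ≤ k ≤ p.
Since 1 ≤ k ≤ p, k divides p!; set t = 1 + p!/k. Then xy^t z has p + (p!/k)·k = p + p! copies of a. Now the a-count equals the b-count, so i ≠ j fails. So xy^t z = a^{p+p!} b^{p+p!} ∉ L.
Contradiction. Therefore L is not regular.

a^{p+p!} b^{p+p!}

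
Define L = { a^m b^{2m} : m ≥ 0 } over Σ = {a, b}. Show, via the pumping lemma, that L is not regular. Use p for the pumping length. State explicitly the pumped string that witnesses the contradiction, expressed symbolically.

Toward a contradiction, assume L is regular with pumping length p.
Choose w = a^p b^{2p}, which is in L with |w| = 3p ≥ p.
The pumping lemma gives a decomposition w = xyz where |xy| ≤ p and |y| > 0.
Since the first p symbols of w are all a's and |xy| ≤ p, y lies entirely in the leading a-block: y = a^k for some k with 1 ≤ k ≤ p.
Pump with i = 2: xy^2z = a^{p+k} b^{2p}. For this to lie in L we would need 2p = 2(p+k), which forces k = 0. But k ≥ 1, so xy^2z ∉ L.
This is a contradiction; hence L is not regular.

a^{p+k} b^{2p}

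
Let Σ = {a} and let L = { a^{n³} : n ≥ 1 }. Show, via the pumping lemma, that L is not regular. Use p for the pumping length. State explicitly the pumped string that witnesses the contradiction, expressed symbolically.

a^{p³+k}

Suppose for contradiction that L is regular, and let p be the pumping length.
Take w = a^{p³} ∈ L with |w| = p³ ≥ p.
By the pumping lemma, w = xyz with |xy| ≤ p and |y| > 0.
Then y = a^k for some k with 1 ≤ k ≤ p.
Pump with i = 2: xy^2z = a^{p³+k}. Since 1 ≤ k ≤ p, p³ < p³+k ≤ p³+p < p³+3p²+3p+1 = (p+1)³, so p³+k is not a perfect cube. So xy^2z ∉ L.
This is a contradiction; hence L is not regular.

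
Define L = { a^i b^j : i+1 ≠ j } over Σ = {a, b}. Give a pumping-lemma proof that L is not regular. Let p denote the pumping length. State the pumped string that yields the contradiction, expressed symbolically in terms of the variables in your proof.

Suppose for contradiction that L is regular, and let p be the pumping length.
Choose w = a^p b^{p+p!+1}. Since p ≠ (p+p!+1)-1 = p+p!, w ∈ L; and |w| ≥ p.
By the pumping lemma, w = xyz with |xy| ≤ p and |y| ≥ 1.
The first p characters of w are a's, so xy (and hence y) consists only of a's. Write y = a^k, 1 ≤ k ≤ p.
Since 1 ≤ k ≤ p, k divides p!; set t = 1 + p!/k. Then xy^t z has p + (p!/k)·k = p + p! copies of a. Now the a-count is p+p! and (b-count)-1 = (p+p!+1)-1 = p+p!, so i+1 ≠ j fails. So xy^t z = a^{p+p!} b^{p+p!+1} ∉ L.
This contradicts the pumping lemma, so L is not regular.

a^{p+p!} b^{p+p!+1}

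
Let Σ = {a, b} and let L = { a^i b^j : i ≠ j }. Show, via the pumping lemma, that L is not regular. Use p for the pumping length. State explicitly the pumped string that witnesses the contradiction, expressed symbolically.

a^{p+p!} b^{p+p!}

Suppose for contradiction that L is regular, and let p be the pumping length.
Choose w = a^p b^{p+p!}. Since p ≠ p+p!, w ∈ L; and |w| ≥ p.
Write w = xyz as guaranteed by the lemma, with |xy| ≤ p and |y| > 0.
The first p characters of w are a's, so xy (and hence y) consists only of a's. Write y = a^k, 1 ≤ k ≤ p.
Since 1 ≤ k ≤ p, k divides p!; set t = 1 + p!/k. Then xy^t z has p + (p!/k)·k = p + p! copies of a. Now the a-count equals the b-count, so i ≠ j fails. So xy^t z = a^{p+p!} b^{p+p!} ∉ L.
This contradicts the pumping lemma, so L is not regular.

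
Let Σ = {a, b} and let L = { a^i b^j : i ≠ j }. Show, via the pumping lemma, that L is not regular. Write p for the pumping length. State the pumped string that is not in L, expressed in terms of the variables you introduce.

Assume L is regular; let p be its pumping constant.
Choose w = a^p b^{p+p!}. Since p ≠ p+p!, w ∈ L; and |w| ≥ p.
By the pumping lemma, w = xyz with |xy| ≤ p and |y| > 0.
The first p characters of w are a's, so xy (and hence y) consists only of a's. Write y = a^k, 1 ≤ k ≤ p.
Since 1 ≤ k ≤ p, k divides p!; set t = 1 + p!/k. Then xy^t z has p + (p!/k)·k = p + p! copies of a. Now the a-count equals the b-count, so i ≠ j fails. So xy^t z = a^{p+p!} b^{p+p!} ∉ L.
This is a contradiction; hence L is not regular.

a^{p+p!} b^{p+p!}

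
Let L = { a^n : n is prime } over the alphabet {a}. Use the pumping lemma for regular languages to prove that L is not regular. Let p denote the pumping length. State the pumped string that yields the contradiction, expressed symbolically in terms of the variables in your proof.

a^{q(1+k)}

Assume L is regular. Let p be the pumping length given by the pumping lemma.
Let q be a prime with q ≥ p+2 (infinitely many primes exist), and take w = a^q ∈ L with |w| = q ≥ p.
Write w = xyz as guaranteed by the lemma, with |xy| ≤ p and |y| ≥ 1.
Then y = a^k for some k with 1 ≤ k ≤ p.
Since 1 ≤ k ≤ p, |xz| = q-k. Pump with i = q+1: |xy^{q+1}z| = (q-k)+(q+1)k = q+qk = q(1+k), which is composite (both factors ≥ 2). So xy^{q+1}z = a^{q(1+k)} ∉ L.
Contradiction. Therefore L is not regular.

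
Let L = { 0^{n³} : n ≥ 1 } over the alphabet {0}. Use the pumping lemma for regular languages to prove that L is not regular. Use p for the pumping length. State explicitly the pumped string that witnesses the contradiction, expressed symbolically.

Suppose for contradiction that L is regular, and let p be the pumping length.
Take w = 0^{p³} ∈ L with |w| = p³ ≥ p.
The pumping lemma gives a decomposition w = xyz where |xy| ≤ p and |y| > 0.
Then y = 0^k for some k with 1 ≤ k ≤ p.
Pump with i = 2: xy^2z = 0^{p³+k}. Since 1 ≤ k ≤ p, p³ < p³+k ≤ p³+p < p³+3p²+3p+1 = (p+1)³, so p³+k is not a perfect cube. So xy^2z ∉ L.
This is a contradiction; hence L is not regular.

0^{p³+k}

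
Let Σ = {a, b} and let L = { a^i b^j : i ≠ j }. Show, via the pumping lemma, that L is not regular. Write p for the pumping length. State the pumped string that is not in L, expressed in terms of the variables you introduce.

a^{p+p!} b^{p+p!}

Assume L is regular; let p be its pumping constant.
Choose w = a^p b^{p+p!}. Since p ≠ p+p!, w ∈ L; and |w| ≥ p.
By the pumping lemma, w = xyz with |xy| ≤ p and |y| > 0.
The first p characters of w are a's, so xy (and hence y) consists only of a's. Write y = a^k, 1 ≤ k ≤ p.
Since 1 ≤ k ≤ p, k divides p!; set t = 1 + p!/k. Then xy^t z has p + (p!/k)·k = p + p! copies of a. Now the a-count equals the b-count, so i ≠ j fails. So xy^t z = a^{p+p!} b^{p+p!} ∉ L.
This contradicts the pumping lemma, so L is not regular.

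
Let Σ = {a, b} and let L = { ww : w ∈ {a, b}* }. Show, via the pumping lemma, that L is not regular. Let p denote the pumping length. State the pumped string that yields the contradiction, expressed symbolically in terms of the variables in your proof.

Assume L is regular; let p be its pumping constant.
Take w = a^p b^p a^p b^p = uu where u = a^pb^p; then w ∈ L and |w| = 4p ≥ p.
The pumping lemma gives a decomposition w = xyz where |xy| ≤ p and |y| > 0.
Since the first p symbols of w are all a's and |xy| ≤ p, y lies entirely in the leading a-block: y = a^k for some k with 1 ≤ k ≤ p.
Pump with i = 2: xy^2z = a^{p+k} b^p a^p b^p, of length 4p+k. Suppose this equals vv. The string starts with a and ends with b, so v does too; thus the boundary between the two copies of v is a b→a transition. There is exactly one such transition, at position 2p+k, so |v| = 2p+k and |vv| = 4p+2k ≠ 4p+k since k ≥ 1. So xy^2z ∉ L.
This is a contradiction; hence L is not regular.

a^{p+k} b^p a^p b^p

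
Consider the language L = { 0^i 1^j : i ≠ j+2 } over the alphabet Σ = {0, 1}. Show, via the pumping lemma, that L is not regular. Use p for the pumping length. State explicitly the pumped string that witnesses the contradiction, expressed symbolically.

0^{p+p!} 1^{p+p!-2}

Assume L is regular; let p be its pumping constant.
Choose w = 0^p 1^{p+p!-2}. Since p ≠ (p+p!-2)+2 = p+p!, w ∈ L; and |w| ≥ p.
The pumping lemma gives a decomposition w = xyz where |xy| ≤ p and y is nonempty.
Because |xy| ≤ p and w begins with p copies of 0, we have y = 0^k with 1 ≤ k ≤ p.
Since 1 ≤ k ≤ p, k divides p!; set t = 1 + p!/k. Then xy^t z has p + (p!/k)·k = p + p! copies of 0. Now the 0-count is p+p! and (1-count)+2 = (p+p!-2)+2 = p+p!, so i ≠ j+2 fails. So xy^t z = 0^{p+p!} 1^{p+p!-2} ∉ L.
This is a contradiction; hence L is not regular.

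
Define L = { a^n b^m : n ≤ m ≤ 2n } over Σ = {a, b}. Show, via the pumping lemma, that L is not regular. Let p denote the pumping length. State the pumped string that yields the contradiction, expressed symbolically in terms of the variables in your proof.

a^{p+k} b^p

Assume L is regular; let p be its pumping constant.
Take w = a^p b^p ∈ L (since p ≤ p ≤ 2p), with |w| = 2p ≥ p.
By the pumping lemma, w = xyz with |xy| ≤ p and |y| > 0.
Since the first p symbols of w are all a's and |xy| ≤ p, y lies entirely in the leading a-block: y = a^k for some k with 1 ≤ k ≤ p.
Pump with i = 2: xy^2z = a^{p+k} b^p. Now n = p+k > p = m, so the condition n ≤ m fails. Thus xy^2z ∉ L.
Contradiction. Therefore L is not regular.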